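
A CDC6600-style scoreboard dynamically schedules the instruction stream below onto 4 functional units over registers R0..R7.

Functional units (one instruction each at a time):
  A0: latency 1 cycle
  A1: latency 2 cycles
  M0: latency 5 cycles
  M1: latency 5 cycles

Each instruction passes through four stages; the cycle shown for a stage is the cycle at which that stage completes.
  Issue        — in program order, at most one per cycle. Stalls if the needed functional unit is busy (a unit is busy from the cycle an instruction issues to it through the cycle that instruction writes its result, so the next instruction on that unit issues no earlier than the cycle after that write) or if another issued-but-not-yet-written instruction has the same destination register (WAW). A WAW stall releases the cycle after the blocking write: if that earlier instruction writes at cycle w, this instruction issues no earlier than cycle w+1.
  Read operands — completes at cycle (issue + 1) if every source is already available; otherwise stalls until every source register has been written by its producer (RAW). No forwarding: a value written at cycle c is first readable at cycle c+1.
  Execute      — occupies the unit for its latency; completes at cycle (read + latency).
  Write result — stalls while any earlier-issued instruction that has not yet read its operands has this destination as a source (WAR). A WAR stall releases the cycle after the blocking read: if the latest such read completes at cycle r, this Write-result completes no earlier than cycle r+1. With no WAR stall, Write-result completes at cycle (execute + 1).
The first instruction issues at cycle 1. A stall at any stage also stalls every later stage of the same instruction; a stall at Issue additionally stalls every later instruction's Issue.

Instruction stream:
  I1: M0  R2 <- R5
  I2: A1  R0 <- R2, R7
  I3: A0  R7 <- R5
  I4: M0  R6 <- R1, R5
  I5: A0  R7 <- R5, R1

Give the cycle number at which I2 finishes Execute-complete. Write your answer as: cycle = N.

I1 -> (1, 2, 7, 8)
I2 -> (2, 9, 11, 12)  // RAW R2: wait I1 write@8
I3 -> (3, 4, 5, 10)  // WAR R7: wait I2 read@9
I4 -> (9, 10, 15, 16)  // struct: M0 busy until I1 writes@8
I5 -> (11, 12, 13, 14)  // struct: A0 busy until I3 writes@10

cycle = 11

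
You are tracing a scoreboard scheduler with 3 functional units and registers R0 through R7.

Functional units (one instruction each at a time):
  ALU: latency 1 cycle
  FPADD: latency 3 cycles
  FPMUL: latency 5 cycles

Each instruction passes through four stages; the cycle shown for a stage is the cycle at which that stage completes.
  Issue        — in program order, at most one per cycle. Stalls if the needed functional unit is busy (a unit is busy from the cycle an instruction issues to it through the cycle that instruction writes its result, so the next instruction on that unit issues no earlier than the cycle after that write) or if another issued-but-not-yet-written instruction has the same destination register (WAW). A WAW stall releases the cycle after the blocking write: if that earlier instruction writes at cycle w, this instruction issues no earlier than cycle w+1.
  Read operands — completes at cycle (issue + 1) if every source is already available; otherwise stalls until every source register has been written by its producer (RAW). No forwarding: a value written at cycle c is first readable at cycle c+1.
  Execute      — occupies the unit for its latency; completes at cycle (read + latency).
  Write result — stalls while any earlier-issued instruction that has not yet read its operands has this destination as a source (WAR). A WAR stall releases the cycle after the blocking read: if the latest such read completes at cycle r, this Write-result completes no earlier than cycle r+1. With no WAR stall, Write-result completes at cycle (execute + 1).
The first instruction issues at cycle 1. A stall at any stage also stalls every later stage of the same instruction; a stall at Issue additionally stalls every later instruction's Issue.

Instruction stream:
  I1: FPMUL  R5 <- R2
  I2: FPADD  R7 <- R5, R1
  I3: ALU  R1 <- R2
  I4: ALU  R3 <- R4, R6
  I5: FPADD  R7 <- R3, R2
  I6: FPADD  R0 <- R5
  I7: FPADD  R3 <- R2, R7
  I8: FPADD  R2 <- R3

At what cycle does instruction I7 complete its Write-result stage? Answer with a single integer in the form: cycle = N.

cycle = 31

t=1  I1→FPMUL
t=2  I1 RO · I2→FPADD
t=3  I3→ALU
t=4  I3 RO
t=5  I3 EX
t=7  I1 EX
t=8  I1 WR R5
t=9  I2 RO
t=10  I3 WR R1
t=11  I4→ALU
t=12  I2 EX · I4 RO
t=13  I2 WR R7 · I4 EX
t=14  I4 WR R3 · I5→FPADD
t=15  I5 RO
t=18  I5 EX
t=19  I5 WR R7
t=20  I6→FPADD
t=21  I6 RO
t=24  I6 EX
t=25  I6 WR R0
t=26  I7→FPADD
t=27  I7 RO
t=30  I7 EX
t=31  I7 WR R3
t=32  I8→FPADD
t=33  I8 RO
t=36  I8 EX
t=37  I8 WR R2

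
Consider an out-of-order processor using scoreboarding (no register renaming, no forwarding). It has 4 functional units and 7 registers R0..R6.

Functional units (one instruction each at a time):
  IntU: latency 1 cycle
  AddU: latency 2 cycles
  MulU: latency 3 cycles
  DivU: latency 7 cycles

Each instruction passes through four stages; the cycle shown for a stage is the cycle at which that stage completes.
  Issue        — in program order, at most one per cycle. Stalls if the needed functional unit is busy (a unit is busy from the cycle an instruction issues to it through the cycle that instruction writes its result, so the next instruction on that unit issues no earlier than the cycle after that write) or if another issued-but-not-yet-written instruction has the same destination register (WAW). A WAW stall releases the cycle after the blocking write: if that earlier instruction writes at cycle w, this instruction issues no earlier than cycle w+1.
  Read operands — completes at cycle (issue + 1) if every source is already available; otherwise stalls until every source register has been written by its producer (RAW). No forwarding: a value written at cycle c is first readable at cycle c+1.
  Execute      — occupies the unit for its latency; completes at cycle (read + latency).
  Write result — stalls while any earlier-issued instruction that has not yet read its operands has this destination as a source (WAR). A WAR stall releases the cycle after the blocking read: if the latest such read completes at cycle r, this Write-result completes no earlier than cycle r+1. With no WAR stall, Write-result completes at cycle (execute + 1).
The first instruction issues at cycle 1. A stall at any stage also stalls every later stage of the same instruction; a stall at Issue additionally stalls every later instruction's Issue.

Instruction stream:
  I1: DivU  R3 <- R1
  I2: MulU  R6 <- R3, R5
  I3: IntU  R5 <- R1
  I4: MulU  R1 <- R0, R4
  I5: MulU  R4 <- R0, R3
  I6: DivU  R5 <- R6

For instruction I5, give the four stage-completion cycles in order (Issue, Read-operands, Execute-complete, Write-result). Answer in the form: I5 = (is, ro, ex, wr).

c1: I1→DivU
c2: I1 RO, I2→MulU
c3: I3→IntU
c4: I3 RO
c5: I3 EX
c9: I1 EX
c10: I1 WR R3
c11: I2 RO
c12: I3 WR R5
c14: I2 EX
c15: I2 WR R6
c16: I4→MulU
c17: I4 RO
c20: I4 EX
c21: I4 WR R1
c22: I5→MulU
c23: I5 RO, I6→DivU
c24: I6 RO
c26: I5 EX
c27: I5 WR R4
c31: I6 EX
c32: I6 WR R5

I5 = (22, 23, 26, 27)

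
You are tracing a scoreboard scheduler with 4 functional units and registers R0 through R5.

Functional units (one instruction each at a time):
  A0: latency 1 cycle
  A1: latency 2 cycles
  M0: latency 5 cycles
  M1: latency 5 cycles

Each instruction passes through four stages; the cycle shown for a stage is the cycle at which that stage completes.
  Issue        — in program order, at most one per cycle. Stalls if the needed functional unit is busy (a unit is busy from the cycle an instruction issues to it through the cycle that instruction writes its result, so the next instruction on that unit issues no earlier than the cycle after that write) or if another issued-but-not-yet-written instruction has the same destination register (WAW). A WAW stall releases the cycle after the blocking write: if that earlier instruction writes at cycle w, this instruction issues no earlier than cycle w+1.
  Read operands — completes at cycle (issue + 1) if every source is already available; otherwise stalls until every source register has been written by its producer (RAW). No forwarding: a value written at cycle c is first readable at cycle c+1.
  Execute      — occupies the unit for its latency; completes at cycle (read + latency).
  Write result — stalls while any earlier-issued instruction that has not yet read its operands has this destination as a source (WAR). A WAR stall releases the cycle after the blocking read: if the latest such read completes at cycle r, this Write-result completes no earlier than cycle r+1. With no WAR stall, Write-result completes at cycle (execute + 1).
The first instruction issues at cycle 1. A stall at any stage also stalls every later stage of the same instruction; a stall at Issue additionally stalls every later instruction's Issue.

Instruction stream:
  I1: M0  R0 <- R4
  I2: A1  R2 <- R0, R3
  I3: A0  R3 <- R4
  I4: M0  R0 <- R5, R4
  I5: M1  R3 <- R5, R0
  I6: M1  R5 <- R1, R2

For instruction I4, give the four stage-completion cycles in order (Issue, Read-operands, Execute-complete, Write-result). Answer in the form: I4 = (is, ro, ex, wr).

I4 = (9, 10, 15, 16)

cycle 1: I1→M0
cycle 2: I1 RO · I2→A1
cycle 3: I3→A0
cycle 4: I3 RO
cycle 5: I3 EX
cycle 7: I1 EX
cycle 8: I1 WR R0
cycle 9: I2 RO · I4→M0
cycle 10: I3 WR R3 · I4 RO
cycle 11: I2 EX · I5→M1
cycle 12: I2 WR R2
cycle 15: I4 EX
cycle 16: I4 WR R0
cycle 17: I5 RO
cycle 22: I5 EX
cycle 23: I5 WR R3
cycle 24: I6→M1
cycle 25: I6 RO
cycle 30: I6 EX
cycle 31: I6 WR R5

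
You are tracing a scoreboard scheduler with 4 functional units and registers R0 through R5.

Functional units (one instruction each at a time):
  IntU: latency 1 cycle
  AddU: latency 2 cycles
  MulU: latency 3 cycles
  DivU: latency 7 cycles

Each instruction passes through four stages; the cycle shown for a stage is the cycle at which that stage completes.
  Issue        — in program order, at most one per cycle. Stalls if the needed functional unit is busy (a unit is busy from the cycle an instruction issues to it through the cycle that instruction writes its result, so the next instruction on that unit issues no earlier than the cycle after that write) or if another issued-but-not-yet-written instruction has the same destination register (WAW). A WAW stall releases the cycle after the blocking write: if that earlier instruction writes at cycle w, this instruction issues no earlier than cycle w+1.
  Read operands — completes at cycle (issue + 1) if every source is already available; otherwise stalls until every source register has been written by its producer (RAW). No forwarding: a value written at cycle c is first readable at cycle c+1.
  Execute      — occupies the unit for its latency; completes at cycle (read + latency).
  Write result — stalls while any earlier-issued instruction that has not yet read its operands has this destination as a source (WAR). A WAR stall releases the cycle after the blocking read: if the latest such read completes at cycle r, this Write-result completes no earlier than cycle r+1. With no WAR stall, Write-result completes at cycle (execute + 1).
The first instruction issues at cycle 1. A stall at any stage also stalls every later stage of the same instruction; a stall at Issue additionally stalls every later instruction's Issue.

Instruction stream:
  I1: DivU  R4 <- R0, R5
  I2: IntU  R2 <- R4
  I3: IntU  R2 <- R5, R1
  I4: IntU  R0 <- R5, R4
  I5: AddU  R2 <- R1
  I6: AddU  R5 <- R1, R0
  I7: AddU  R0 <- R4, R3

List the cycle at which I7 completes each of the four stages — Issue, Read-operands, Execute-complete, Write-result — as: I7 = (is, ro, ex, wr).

c1: I1 dispatched to DivU
c2: I1 operands ready · I2 dispatched to IntU
c9: I1 complete
c10: R4←I1
c11: I2 operands ready
c12: I2 complete
c13: R2←I2
c14: I3 dispatched to IntU
c15: I3 operands ready
c16: I3 complete
c17: R2←I3
c18: I4 dispatched to IntU
c19: I4 operands ready · I5 dispatched to AddU
c20: I4 complete · I5 operands ready
c21: R0←I4
c22: I5 complete
c23: R2←I5
c24: I6 dispatched to AddU
c25: I6 operands ready
c27: I6 complete
c28: R5←I6
c29: I7 dispatched to AddU
c30: I7 operands ready
c32: I7 complete
c33: R0←I7

I7 = (29, 30, 32, 33)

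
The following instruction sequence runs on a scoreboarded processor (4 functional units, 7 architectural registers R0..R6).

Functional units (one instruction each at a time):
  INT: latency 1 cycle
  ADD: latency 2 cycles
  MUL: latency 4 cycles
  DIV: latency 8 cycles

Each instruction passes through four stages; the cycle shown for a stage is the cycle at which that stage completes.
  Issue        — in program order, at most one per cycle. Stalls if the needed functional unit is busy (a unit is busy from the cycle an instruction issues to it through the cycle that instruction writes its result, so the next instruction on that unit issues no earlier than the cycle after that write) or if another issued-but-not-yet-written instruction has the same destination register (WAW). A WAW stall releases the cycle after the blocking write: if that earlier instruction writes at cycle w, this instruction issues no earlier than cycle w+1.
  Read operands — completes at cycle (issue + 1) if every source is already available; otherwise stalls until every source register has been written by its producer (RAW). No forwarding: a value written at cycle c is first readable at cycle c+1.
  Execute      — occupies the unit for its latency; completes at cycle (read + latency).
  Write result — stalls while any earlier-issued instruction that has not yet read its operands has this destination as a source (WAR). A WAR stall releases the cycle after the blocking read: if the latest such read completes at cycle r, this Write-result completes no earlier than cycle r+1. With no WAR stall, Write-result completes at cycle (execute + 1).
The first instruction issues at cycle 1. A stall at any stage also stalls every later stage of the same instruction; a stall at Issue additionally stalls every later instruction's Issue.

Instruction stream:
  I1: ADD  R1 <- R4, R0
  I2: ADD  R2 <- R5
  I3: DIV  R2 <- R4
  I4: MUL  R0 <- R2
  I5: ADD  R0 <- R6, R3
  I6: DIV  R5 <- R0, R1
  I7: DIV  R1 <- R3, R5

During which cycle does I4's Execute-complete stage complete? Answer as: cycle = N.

cycle = 26

1) issue 1, read 2, done 4, write 5
2) issue 6, read 7, done 9, write 10  <struct: ADD busy until I1 writes@5>
3) issue 11, read 12, done 20, write 21  <WAW R2: wait I2 write@10>
4) issue 12, read 22, done 26, write 27  <RAW R2: wait I3 write@21>
5) issue 28, read 29, done 31, write 32  <WAW R0: wait I4 write@27>
6) issue 29, read 33, done 41, write 42  <RAW R0: wait I5 write@32>
7) issue 43, read 44, done 52, write 53  <struct: DIV busy until I6 writes@42>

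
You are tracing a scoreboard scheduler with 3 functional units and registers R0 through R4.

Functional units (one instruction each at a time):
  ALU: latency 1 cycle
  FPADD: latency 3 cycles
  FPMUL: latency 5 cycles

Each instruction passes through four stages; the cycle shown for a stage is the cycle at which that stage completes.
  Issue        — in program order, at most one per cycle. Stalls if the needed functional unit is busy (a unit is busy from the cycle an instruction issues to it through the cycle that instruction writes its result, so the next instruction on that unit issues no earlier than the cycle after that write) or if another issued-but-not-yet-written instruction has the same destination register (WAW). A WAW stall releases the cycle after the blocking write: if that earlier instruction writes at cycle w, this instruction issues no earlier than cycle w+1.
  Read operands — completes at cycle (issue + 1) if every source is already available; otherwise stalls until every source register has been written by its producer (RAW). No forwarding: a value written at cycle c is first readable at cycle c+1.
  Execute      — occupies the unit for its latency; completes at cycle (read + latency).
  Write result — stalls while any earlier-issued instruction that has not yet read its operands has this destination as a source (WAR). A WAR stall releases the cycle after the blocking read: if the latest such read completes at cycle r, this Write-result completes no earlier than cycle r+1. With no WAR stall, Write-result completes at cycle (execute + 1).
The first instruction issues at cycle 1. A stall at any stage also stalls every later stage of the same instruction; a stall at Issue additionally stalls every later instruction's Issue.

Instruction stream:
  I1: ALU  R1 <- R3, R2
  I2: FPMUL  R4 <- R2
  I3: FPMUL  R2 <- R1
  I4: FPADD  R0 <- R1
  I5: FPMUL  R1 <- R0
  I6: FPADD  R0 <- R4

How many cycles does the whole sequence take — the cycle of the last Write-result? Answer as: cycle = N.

t=1  I1 dispatched to ALU
t=2  I1 operands ready · I2 dispatched to FPMUL
t=3  I1 complete · I2 operands ready
t=4  R1←I1
t=8  I2 complete
t=9  R4←I2
t=10  I3 dispatched to FPMUL
t=11  I3 operands ready · I4 dispatched to FPADD
t=12  I4 operands ready
t=15  I4 complete
t=16  I3 complete · R0←I4
t=17  R2←I3
t=18  I5 dispatched to FPMUL
t=19  I5 operands ready · I6 dispatched to FPADD
t=20  I6 operands ready
t=23  I6 complete
t=24  I5 complete · R0←I6
t=25  R1←I5

cycle = 25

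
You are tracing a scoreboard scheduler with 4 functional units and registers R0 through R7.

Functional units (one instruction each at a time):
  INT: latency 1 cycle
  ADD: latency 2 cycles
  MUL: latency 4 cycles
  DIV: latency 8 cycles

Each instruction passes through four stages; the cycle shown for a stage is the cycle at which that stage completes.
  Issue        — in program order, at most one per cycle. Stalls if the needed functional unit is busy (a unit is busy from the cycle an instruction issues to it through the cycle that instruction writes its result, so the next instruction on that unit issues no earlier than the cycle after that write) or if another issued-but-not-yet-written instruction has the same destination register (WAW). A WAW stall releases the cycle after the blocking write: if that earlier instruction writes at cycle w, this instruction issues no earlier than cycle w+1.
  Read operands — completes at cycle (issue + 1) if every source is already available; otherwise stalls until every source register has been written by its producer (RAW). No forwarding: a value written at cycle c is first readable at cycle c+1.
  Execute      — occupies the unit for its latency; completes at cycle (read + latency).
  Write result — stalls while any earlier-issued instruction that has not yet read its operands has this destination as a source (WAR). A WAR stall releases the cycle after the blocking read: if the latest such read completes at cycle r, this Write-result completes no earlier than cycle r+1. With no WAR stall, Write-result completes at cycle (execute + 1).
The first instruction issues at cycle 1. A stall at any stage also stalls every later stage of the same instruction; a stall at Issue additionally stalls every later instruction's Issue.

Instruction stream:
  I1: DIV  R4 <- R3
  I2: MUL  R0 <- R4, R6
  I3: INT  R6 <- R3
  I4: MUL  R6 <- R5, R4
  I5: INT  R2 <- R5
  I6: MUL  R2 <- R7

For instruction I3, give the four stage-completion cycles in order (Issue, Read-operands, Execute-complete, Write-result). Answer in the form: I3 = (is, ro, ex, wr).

I3 = (3, 4, 5, 13)

cycle 1: I1→DIV
cycle 2: I1 RO, I2→MUL
cycle 3: I3→INT
cycle 4: I3 RO
cycle 5: I3 EX
cycle 10: I1 EX
cycle 11: I1 WR R4
cycle 12: I2 RO
cycle 13: I3 WR R6
cycle 16: I2 EX
cycle 17: I2 WR R0
cycle 18: I4→MUL
cycle 19: I4 RO, I5→INT
cycle 20: I5 RO
cycle 21: I5 EX
cycle 22: I5 WR R2
cycle 23: I4 EX
cycle 24: I4 WR R6
cycle 25: I6→MUL
cycle 26: I6 RO
cycle 30: I6 EX
cycle 31: I6 WR R2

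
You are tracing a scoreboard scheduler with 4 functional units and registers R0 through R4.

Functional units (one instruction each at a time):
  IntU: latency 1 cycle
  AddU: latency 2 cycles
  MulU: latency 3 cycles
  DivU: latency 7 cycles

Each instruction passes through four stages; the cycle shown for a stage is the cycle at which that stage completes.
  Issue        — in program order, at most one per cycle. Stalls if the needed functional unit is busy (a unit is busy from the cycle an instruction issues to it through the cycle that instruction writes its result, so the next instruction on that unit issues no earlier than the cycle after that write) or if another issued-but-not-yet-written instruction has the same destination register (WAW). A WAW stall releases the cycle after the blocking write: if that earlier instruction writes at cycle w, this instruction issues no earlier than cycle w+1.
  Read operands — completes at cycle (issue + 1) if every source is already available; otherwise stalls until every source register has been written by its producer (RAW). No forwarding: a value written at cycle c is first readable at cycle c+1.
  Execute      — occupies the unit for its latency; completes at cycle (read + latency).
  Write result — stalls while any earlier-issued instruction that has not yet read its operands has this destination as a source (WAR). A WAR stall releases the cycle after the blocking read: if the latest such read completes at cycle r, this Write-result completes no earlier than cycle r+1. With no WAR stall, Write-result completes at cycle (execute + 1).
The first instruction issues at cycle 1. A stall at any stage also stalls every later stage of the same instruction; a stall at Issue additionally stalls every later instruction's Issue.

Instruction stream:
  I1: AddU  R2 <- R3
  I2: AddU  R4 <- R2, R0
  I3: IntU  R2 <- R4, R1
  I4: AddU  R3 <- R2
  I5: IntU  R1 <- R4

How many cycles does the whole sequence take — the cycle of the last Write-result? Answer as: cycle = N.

cycle = 17

c1: I1→AddU
c2: I1 RO
c4: I1 EX
c5: I1 WR R2
c6: I2→AddU
c7: I2 RO · I3→IntU
c9: I2 EX
c10: I2 WR R4
c11: I3 RO · I4→AddU
c12: I3 EX
c13: I3 WR R2
c14: I4 RO · I5→IntU
c15: I5 RO
c16: I4 EX · I5 EX
c17: I4 WR R3 · I5 WR R1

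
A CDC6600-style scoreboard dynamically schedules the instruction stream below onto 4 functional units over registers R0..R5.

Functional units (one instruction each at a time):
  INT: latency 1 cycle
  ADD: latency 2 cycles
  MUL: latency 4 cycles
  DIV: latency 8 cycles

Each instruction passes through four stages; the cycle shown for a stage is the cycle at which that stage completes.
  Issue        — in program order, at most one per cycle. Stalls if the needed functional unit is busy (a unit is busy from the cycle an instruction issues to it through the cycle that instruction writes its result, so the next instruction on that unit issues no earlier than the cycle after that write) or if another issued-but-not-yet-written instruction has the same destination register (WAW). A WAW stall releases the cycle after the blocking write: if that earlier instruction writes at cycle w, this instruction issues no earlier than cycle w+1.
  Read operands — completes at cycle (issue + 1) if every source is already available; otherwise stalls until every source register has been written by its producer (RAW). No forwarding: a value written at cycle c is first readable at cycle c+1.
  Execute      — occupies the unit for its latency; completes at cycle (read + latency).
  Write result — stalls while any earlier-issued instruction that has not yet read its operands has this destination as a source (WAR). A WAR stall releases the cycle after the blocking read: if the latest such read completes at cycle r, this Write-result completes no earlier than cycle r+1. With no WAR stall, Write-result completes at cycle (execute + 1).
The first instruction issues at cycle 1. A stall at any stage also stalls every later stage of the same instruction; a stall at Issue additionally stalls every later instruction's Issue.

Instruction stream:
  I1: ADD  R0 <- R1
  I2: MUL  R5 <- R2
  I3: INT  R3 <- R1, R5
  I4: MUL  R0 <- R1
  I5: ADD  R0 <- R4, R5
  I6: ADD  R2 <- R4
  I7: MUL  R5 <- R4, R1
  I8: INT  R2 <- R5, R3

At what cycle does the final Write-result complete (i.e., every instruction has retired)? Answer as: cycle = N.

[1] I1 dispatched to ADD
[2] I1 operands ready; I2 dispatched to MUL
[3] I2 operands ready; I3 dispatched to INT
[4] I1 complete
[5] R0←I1
[7] I2 complete
[8] R5←I2
[9] I3 operands ready; I4 dispatched to MUL
[10] I3 complete; I4 operands ready
[11] R3←I3
[14] I4 complete
[15] R0←I4
[16] I5 dispatched to ADD
[17] I5 operands ready
[19] I5 complete
[20] R0←I5
[21] I6 dispatched to ADD
[22] I6 operands ready; I7 dispatched to MUL
[23] I7 operands ready
[24] I6 complete
[25] R2←I6
[26] I8 dispatched to INT
[27] I7 complete
[28] R5←I7
[29] I8 operands ready
[30] I8 complete
[31] R2←I8

cycle = 31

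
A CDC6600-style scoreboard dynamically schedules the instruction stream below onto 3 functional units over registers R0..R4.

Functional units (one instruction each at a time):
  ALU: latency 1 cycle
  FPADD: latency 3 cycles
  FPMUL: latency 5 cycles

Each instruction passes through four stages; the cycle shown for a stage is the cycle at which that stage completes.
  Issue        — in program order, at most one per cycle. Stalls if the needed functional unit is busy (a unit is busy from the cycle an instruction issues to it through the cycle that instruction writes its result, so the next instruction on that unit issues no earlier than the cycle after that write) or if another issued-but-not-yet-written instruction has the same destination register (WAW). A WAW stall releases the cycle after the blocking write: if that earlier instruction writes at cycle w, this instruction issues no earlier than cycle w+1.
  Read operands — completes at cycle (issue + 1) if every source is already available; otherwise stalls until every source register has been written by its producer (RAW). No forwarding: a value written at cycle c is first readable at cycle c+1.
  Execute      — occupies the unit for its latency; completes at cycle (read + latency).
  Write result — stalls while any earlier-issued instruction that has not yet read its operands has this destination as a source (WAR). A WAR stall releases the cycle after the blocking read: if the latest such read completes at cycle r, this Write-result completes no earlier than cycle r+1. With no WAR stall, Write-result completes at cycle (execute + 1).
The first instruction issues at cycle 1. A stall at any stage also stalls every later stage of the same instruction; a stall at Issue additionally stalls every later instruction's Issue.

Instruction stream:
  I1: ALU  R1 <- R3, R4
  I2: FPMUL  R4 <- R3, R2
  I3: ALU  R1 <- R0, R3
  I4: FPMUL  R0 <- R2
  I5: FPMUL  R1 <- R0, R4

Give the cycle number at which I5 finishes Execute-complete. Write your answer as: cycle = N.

cycle = 24

  I1 | 1 | 2 | 3 | 4
  I2 | 2 | 3 | 8 | 9
  I3 | 5 | 6 | 7 | 8   struct: ALU busy until I1 writes@4
  I4 | 10 | 11 | 16 | 17   struct: FPMUL busy until I2 writes@9
  I5 | 18 | 19 | 24 | 25   struct: FPMUL busy until I4 writes@17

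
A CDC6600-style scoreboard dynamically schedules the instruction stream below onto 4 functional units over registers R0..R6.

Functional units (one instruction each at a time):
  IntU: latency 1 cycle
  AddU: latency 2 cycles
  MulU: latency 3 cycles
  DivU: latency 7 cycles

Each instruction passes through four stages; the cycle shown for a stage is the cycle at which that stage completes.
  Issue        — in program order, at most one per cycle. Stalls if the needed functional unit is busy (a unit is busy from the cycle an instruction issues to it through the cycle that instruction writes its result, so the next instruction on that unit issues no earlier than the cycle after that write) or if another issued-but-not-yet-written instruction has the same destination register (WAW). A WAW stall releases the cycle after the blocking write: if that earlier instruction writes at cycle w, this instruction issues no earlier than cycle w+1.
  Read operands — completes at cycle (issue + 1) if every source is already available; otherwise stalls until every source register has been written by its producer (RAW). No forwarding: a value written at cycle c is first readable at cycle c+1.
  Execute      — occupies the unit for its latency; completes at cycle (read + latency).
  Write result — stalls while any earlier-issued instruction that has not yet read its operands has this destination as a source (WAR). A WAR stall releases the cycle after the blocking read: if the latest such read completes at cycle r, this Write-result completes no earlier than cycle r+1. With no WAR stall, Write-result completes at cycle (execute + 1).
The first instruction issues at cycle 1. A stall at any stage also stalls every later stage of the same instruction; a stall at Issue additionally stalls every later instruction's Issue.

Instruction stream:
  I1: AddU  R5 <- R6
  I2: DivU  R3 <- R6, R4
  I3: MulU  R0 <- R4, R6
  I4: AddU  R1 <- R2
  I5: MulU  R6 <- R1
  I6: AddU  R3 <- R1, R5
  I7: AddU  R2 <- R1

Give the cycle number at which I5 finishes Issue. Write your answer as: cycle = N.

cycle 1: I1 dispatched to AddU
cycle 2: I1 operands ready | I2 dispatched to DivU
cycle 3: I2 operands ready | I3 dispatched to MulU
cycle 4: I1 complete | I3 operands ready
cycle 5: R5←I1
cycle 6: I4 dispatched to AddU
cycle 7: I3 complete | I4 operands ready
cycle 8: R0←I3
cycle 9: I4 complete | I5 dispatched to MulU
cycle 10: I2 complete | R1←I4
cycle 11: R3←I2 | I5 operands ready
cycle 12: I6 dispatched to AddU
cycle 13: I6 operands ready
cycle 14: I5 complete
cycle 15: R6←I5 | I6 complete
cycle 16: R3←I6
cycle 17: I7 dispatched to AddU
cycle 18: I7 operands ready
cycle 20: I7 complete
cycle 21: R2←I7

cycle = 9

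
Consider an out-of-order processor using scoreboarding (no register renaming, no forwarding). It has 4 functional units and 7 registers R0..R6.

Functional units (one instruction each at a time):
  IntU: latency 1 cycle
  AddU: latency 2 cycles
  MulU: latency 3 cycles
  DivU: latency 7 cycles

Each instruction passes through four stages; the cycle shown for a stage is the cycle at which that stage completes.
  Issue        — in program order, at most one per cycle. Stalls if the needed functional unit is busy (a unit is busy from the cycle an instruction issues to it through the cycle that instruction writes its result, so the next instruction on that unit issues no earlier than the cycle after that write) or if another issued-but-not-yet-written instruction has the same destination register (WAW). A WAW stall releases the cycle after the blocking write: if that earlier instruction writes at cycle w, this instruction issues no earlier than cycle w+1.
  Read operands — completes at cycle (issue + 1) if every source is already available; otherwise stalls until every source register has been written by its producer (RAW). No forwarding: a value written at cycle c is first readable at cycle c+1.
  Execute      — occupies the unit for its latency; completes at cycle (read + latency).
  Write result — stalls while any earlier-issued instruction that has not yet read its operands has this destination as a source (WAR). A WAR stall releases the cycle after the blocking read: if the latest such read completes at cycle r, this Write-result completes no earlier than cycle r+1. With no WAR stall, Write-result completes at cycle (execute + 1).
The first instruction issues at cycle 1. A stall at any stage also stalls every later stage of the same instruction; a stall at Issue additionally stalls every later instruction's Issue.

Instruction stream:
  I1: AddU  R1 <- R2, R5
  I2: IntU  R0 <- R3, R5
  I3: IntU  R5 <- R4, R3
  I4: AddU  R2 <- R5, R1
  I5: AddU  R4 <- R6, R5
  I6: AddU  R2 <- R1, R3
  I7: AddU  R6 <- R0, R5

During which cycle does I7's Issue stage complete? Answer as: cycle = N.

cycle 1: I1 dispatched to AddU
cycle 2: I1 operands ready; I2 dispatched to IntU
cycle 3: I2 operands ready
cycle 4: I1 complete; I2 complete
cycle 5: R1←I1; R0←I2
cycle 6: I3 dispatched to IntU
cycle 7: I3 operands ready; I4 dispatched to AddU
cycle 8: I3 complete
cycle 9: R5←I3
cycle 10: I4 operands ready
cycle 12: I4 complete
cycle 13: R2←I4
cycle 14: I5 dispatched to AddU
cycle 15: I5 operands ready
cycle 17: I5 complete
cycle 18: R4←I5
cycle 19: I6 dispatched to AddU
cycle 20: I6 operands ready
cycle 22: I6 complete
cycle 23: R2←I6
cycle 24: I7 dispatched to AddU
cycle 25: I7 operands ready
cycle 27: I7 complete
cycle 28: R6←I7

cycle = 24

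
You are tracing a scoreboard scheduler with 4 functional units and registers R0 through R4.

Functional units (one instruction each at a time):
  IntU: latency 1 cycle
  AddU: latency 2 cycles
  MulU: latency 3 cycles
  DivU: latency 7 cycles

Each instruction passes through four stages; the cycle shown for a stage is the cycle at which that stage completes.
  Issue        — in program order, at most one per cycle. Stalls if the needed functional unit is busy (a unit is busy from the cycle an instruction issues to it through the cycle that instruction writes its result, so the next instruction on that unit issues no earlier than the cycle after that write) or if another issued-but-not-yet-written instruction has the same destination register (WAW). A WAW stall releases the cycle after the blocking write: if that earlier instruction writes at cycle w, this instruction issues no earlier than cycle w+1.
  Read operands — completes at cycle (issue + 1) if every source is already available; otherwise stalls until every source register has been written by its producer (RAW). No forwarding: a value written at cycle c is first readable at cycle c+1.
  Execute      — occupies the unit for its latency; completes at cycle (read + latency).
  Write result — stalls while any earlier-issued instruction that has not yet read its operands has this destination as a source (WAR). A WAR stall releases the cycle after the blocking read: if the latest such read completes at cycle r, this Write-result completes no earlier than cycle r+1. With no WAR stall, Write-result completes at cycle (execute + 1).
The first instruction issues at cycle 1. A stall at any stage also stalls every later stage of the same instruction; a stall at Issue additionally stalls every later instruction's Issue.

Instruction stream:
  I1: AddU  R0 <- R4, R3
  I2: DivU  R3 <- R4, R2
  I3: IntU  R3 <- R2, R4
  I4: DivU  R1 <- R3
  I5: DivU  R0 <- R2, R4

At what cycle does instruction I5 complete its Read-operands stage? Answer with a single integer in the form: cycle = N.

cycle 1: I1 dispatched to AddU
cycle 2: I1 operands ready | I2 dispatched to DivU
cycle 3: I2 operands ready
cycle 4: I1 complete
cycle 5: R0←I1
cycle 10: I2 complete
cycle 11: R3←I2
cycle 12: I3 dispatched to IntU
cycle 13: I3 operands ready | I4 dispatched to DivU
cycle 14: I3 complete
cycle 15: R3←I3
cycle 16: I4 operands ready
cycle 23: I4 complete
cycle 24: R1←I4
cycle 25: I5 dispatched to DivU
cycle 26: I5 operands ready
cycle 33: I5 complete
cycle 34: R0←I5

cycle = 26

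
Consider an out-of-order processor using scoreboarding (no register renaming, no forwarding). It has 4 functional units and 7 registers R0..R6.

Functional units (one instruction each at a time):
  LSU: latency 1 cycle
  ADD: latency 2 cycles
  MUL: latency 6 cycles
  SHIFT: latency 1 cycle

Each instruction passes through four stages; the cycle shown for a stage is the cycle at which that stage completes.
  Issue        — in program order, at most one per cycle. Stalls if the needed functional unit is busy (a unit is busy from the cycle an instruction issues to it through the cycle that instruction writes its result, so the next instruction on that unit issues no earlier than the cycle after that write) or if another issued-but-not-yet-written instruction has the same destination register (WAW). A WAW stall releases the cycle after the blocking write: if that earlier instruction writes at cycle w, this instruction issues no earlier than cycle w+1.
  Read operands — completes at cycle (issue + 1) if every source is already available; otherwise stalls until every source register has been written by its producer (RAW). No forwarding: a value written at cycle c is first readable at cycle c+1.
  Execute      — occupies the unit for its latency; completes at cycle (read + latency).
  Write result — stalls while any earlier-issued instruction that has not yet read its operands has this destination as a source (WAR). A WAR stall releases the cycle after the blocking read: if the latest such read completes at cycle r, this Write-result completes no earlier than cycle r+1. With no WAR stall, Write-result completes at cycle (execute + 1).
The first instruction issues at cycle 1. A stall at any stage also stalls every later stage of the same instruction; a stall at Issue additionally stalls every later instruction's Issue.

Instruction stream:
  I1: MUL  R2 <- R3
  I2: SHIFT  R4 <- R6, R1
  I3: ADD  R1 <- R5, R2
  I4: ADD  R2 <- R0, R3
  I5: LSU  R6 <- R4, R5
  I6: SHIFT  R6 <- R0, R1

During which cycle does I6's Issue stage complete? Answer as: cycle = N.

cycle = 19

[1] I1→MUL
[2] I1 RO, I2→SHIFT
[3] I2 RO, I3→ADD
[4] I2 EX
[5] I2 WR R4
[8] I1 EX
[9] I1 WR R2
[10] I3 RO
[12] I3 EX
[13] I3 WR R1
[14] I4→ADD
[15] I4 RO, I5→LSU
[16] I5 RO
[17] I4 EX, I5 EX
[18] I4 WR R2, I5 WR R6
[19] I6→SHIFT
[20] I6 RO
[21] I6 EX
[22] I6 WR R6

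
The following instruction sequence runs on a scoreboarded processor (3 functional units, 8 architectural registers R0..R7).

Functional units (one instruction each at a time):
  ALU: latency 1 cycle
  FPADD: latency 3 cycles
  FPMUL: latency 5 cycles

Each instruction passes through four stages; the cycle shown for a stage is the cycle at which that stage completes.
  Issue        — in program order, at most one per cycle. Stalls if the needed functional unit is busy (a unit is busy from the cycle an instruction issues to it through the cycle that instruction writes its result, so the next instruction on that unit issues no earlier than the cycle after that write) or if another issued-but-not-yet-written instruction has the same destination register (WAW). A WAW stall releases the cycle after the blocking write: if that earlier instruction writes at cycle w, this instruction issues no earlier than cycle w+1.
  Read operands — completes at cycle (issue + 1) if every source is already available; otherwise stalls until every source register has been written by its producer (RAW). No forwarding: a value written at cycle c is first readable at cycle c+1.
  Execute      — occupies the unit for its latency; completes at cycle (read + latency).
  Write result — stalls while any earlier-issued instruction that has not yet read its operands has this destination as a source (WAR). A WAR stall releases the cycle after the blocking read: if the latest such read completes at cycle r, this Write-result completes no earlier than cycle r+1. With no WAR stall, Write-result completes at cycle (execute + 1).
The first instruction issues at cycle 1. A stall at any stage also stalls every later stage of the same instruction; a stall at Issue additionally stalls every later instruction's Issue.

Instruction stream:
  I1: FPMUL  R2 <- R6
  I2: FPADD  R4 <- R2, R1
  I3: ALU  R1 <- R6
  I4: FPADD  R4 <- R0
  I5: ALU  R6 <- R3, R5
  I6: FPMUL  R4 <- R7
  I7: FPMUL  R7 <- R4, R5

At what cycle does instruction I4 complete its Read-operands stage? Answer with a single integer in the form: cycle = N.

[1] I1→FPMUL
[2] I1 RO | I2→FPADD
[3] I3→ALU
[4] I3 RO
[5] I3 EX
[7] I1 EX
[8] I1 WR R2
[9] I2 RO
[10] I3 WR R1
[12] I2 EX
[13] I2 WR R4
[14] I4→FPADD
[15] I4 RO | I5→ALU
[16] I5 RO
[17] I5 EX
[18] I4 EX | I5 WR R6
[19] I4 WR R4
[20] I6→FPMUL
[21] I6 RO
[26] I6 EX
[27] I6 WR R4
[28] I7→FPMUL
[29] I7 RO
[34] I7 EX
[35] I7 WR R7

cycle = 15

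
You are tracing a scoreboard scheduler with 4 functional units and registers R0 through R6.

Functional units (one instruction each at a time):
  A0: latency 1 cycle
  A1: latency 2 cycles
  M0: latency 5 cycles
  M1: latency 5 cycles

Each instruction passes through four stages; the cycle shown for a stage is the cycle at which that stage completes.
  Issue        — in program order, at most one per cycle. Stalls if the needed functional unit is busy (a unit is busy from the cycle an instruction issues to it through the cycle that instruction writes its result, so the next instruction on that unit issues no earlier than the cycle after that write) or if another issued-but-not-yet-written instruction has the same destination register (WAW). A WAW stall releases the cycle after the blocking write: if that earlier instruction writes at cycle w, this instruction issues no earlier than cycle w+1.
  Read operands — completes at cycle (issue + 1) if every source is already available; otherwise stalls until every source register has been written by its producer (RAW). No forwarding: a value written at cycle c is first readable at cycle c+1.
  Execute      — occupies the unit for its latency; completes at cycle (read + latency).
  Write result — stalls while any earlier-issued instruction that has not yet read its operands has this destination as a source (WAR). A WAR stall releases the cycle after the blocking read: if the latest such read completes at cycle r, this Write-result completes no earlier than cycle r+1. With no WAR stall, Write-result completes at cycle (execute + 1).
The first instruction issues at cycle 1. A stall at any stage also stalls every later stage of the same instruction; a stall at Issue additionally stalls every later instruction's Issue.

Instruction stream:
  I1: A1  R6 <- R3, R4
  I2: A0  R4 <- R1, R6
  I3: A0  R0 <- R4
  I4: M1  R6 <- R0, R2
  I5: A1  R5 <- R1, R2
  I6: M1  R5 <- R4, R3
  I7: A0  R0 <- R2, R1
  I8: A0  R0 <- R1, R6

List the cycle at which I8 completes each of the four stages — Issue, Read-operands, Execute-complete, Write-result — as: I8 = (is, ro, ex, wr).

I8 = (25, 26, 27, 28)

[1] I1 dispatched to A1
[2] I1 operands ready · I2 dispatched to A0
[4] I1 complete
[5] R6←I1
[6] I2 operands ready
[7] I2 complete
[8] R4←I2
[9] I3 dispatched to A0
[10] I3 operands ready · I4 dispatched to M1
[11] I3 complete · I5 dispatched to A1
[12] R0←I3 · I5 operands ready
[13] I4 operands ready
[14] I5 complete
[15] R5←I5
[18] I4 complete
[19] R6←I4
[20] I6 dispatched to M1
[21] I6 operands ready · I7 dispatched to A0
[22] I7 operands ready
[23] I7 complete
[24] R0←I7
[25] I8 dispatched to A0
[26] I6 complete · I8 operands ready
[27] R5←I6 · I8 complete
[28] R0←I8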